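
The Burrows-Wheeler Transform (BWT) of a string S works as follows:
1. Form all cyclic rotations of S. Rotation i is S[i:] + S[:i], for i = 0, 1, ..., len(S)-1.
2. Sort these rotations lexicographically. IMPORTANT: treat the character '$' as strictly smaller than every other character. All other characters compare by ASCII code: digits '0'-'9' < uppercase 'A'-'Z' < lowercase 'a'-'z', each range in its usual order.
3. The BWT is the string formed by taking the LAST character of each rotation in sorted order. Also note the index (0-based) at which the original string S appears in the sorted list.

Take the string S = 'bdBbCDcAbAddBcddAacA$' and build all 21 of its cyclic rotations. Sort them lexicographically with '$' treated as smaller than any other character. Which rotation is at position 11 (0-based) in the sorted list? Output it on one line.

Answer: bCDcAbAddBcddAacA$bdB

Derivation:
All 21 rotations (rotation i = S[i:]+S[:i]):
  rot[0] = bdBbCDcAbAddBcddAacA$
  rot[1] = dBbCDcAbAddBcddAacA$b
  rot[2] = BbCDcAbAddBcddAacA$bd
  rot[3] = bCDcAbAddBcddAacA$bdB
  rot[4] = CDcAbAddBcddAacA$bdBb
  rot[5] = DcAbAddBcddAacA$bdBbC
  rot[6] = cAbAddBcddAacA$bdBbCD
  rot[7] = AbAddBcddAacA$bdBbCDc
  rot[8] = bAddBcddAacA$bdBbCDcA
  rot[9] = AddBcddAacA$bdBbCDcAb
  rot[10] = ddBcddAacA$bdBbCDcAbA
  rot[11] = dBcddAacA$bdBbCDcAbAd
  rot[12] = BcddAacA$bdBbCDcAbAdd
  rot[13] = cddAacA$bdBbCDcAbAddB
  rot[14] = ddAacA$bdBbCDcAbAddBc
  rot[15] = dAacA$bdBbCDcAbAddBcd
  rot[16] = AacA$bdBbCDcAbAddBcdd
  rot[17] = acA$bdBbCDcAbAddBcddA
  rot[18] = cA$bdBbCDcAbAddBcddAa
  rot[19] = A$bdBbCDcAbAddBcddAac
  rot[20] = $bdBbCDcAbAddBcddAacA
Sorted (with $ < everything):
  sorted[0] = $bdBbCDcAbAddBcddAacA
  sorted[1] = A$bdBbCDcAbAddBcddAac
  sorted[2] = AacA$bdBbCDcAbAddBcdd
  sorted[3] = AbAddBcddAacA$bdBbCDc
  sorted[4] = AddBcddAacA$bdBbCDcAb
  sorted[5] = BbCDcAbAddBcddAacA$bd
  sorted[6] = BcddAacA$bdBbCDcAbAdd
  sorted[7] = CDcAbAddBcddAacA$bdBb
  sorted[8] = DcAbAddBcddAacA$bdBbC
  sorted[9] = acA$bdBbCDcAbAddBcddA
  sorted[10] = bAddBcddAacA$bdBbCDcA
  sorted[11] = bCDcAbAddBcddAacA$bdB
  sorted[12] = bdBbCDcAbAddBcddAacA$
  sorted[13] = cA$bdBbCDcAbAddBcddAa
  sorted[14] = cAbAddBcddAacA$bdBbCD
  sorted[15] = cddAacA$bdBbCDcAbAddB
  sorted[16] = dAacA$bdBbCDcAbAddBcd
  sorted[17] = dBbCDcAbAddBcddAacA$b
  sorted[18] = dBcddAacA$bdBbCDcAbAd
  sorted[19] = ddAacA$bdBbCDcAbAddBc
  sorted[20] = ddBcddAacA$bdBbCDcAbA
sorted[11] = bCDcAbAddBcddAacA$bdB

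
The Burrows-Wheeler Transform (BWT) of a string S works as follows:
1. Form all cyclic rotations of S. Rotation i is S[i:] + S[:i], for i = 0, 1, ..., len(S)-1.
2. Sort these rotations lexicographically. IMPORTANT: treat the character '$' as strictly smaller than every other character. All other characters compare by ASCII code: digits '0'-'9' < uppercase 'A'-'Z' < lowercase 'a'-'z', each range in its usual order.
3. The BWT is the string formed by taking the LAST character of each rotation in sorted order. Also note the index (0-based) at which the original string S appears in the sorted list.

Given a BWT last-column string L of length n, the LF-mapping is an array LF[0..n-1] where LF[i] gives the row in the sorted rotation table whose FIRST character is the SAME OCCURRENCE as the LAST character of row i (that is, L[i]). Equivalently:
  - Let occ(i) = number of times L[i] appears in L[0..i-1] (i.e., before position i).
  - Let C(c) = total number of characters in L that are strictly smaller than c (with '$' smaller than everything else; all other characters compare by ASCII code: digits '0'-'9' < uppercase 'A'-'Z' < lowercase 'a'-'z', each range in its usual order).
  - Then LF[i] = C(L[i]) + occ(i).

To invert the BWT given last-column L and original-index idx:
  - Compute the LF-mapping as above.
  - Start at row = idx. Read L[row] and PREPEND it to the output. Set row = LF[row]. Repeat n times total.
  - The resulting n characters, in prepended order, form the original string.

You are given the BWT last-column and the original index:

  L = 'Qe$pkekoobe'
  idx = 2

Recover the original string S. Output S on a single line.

LF mapping: 1 3 0 10 6 4 7 8 9 2 5
Walk LF starting at row 2, prepending L[row]:
  step 1: row=2, L[2]='$', prepend. Next row=LF[2]=0
  step 2: row=0, L[0]='Q', prepend. Next row=LF[0]=1
  step 3: row=1, L[1]='e', prepend. Next row=LF[1]=3
  step 4: row=3, L[3]='p', prepend. Next row=LF[3]=10
  step 5: row=10, L[10]='e', prepend. Next row=LF[10]=5
  step 6: row=5, L[5]='e', prepend. Next row=LF[5]=4
  step 7: row=4, L[4]='k', prepend. Next row=LF[4]=6
  step 8: row=6, L[6]='k', prepend. Next row=LF[6]=7
  step 9: row=7, L[7]='o', prepend. Next row=LF[7]=8
  step 10: row=8, L[8]='o', prepend. Next row=LF[8]=9
  step 11: row=9, L[9]='b', prepend. Next row=LF[9]=2
Reversed output: bookkeepeQ$

Answer: bookkeepeQ$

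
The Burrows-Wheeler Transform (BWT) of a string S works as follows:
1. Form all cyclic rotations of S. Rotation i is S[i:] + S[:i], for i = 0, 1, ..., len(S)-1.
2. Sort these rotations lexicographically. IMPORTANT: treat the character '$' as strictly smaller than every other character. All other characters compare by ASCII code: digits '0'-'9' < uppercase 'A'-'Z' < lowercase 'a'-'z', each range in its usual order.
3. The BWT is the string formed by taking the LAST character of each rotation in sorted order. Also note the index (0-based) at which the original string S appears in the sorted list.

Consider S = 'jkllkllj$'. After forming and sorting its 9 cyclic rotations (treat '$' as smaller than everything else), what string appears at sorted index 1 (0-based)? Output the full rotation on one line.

Answer: j$jkllkll

Derivation:
All 9 rotations (rotation i = S[i:]+S[:i]):
  rot[0] = jkllkllj$
  rot[1] = kllkllj$j
  rot[2] = llkllj$jk
  rot[3] = lkllj$jkl
  rot[4] = kllj$jkll
  rot[5] = llj$jkllk
  rot[6] = lj$jkllkl
  rot[7] = j$jkllkll
  rot[8] = $jkllkllj
Sorted (with $ < everything):
  sorted[0] = $jkllkllj
  sorted[1] = j$jkllkll
  sorted[2] = jkllkllj$
  sorted[3] = kllj$jkll
  sorted[4] = kllkllj$j
  sorted[5] = lj$jkllkl
  sorted[6] = lkllj$jkl
  sorted[7] = llj$jkllk
  sorted[8] = llkllj$jk
sorted[1] = j$jkllkll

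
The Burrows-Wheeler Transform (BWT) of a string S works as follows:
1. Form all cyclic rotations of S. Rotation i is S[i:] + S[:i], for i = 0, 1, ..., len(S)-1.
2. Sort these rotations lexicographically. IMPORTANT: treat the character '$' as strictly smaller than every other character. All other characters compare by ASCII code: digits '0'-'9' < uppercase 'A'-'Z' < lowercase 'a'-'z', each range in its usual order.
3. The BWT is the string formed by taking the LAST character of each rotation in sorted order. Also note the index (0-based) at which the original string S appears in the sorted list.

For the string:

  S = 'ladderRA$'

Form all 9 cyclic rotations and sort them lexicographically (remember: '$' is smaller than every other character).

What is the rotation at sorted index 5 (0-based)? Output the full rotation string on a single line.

All 9 rotations (rotation i = S[i:]+S[:i]):
  rot[0] = ladderRA$
  rot[1] = adderRA$l
  rot[2] = dderRA$la
  rot[3] = derRA$lad
  rot[4] = erRA$ladd
  rot[5] = rRA$ladde
  rot[6] = RA$ladder
  rot[7] = A$ladderR
  rot[8] = $ladderRA
Sorted (with $ < everything):
  sorted[0] = $ladderRA
  sorted[1] = A$ladderR
  sorted[2] = RA$ladder
  sorted[3] = adderRA$l
  sorted[4] = dderRA$la
  sorted[5] = derRA$lad
  sorted[6] = erRA$ladd
  sorted[7] = ladderRA$
  sorted[8] = rRA$ladde
sorted[5] = derRA$lad

Answer: derRA$lad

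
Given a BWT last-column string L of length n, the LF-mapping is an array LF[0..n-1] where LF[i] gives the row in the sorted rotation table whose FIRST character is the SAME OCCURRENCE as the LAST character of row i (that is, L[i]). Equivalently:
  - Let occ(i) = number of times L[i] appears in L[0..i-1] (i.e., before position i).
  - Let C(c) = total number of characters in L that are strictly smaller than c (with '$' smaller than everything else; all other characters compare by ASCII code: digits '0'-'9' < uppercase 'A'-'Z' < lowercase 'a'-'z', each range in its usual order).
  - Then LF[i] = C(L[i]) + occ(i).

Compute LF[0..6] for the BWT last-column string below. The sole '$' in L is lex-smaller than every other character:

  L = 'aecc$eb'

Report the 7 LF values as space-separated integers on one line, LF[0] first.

Answer: 1 5 3 4 0 6 2

Derivation:
Char counts: '$':1, 'a':1, 'b':1, 'c':2, 'e':2
C (first-col start): C('$')=0, C('a')=1, C('b')=2, C('c')=3, C('e')=5
L[0]='a': occ=0, LF[0]=C('a')+0=1+0=1
L[1]='e': occ=0, LF[1]=C('e')+0=5+0=5
L[2]='c': occ=0, LF[2]=C('c')+0=3+0=3
L[3]='c': occ=1, LF[3]=C('c')+1=3+1=4
L[4]='$': occ=0, LF[4]=C('$')+0=0+0=0
L[5]='e': occ=1, LF[5]=C('e')+1=5+1=6
L[6]='b': occ=0, LF[6]=C('b')+0=2+0=2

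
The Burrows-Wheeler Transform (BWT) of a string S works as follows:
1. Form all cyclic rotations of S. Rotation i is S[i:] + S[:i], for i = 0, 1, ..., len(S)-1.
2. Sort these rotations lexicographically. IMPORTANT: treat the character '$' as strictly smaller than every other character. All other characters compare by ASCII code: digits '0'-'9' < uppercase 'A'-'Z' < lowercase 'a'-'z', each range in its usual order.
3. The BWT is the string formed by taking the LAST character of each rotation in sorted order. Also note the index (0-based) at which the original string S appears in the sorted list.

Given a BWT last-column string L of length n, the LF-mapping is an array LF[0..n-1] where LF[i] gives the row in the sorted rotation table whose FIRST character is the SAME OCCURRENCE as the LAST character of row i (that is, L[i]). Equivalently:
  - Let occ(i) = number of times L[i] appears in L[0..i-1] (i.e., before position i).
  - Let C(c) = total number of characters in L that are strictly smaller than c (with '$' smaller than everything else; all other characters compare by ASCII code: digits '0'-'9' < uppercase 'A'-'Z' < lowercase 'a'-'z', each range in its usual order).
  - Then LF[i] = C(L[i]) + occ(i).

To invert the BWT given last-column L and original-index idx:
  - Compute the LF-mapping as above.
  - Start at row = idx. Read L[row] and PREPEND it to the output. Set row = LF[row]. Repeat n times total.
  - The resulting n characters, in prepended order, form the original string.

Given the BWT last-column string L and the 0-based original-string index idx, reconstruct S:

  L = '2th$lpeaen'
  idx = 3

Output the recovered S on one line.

Answer: elephant2$

Derivation:
LF mapping: 1 9 5 0 6 8 3 2 4 7
Walk LF starting at row 3, prepending L[row]:
  step 1: row=3, L[3]='$', prepend. Next row=LF[3]=0
  step 2: row=0, L[0]='2', prepend. Next row=LF[0]=1
  step 3: row=1, L[1]='t', prepend. Next row=LF[1]=9
  step 4: row=9, L[9]='n', prepend. Next row=LF[9]=7
  step 5: row=7, L[7]='a', prepend. Next row=LF[7]=2
  step 6: row=2, L[2]='h', prepend. Next row=LF[2]=5
  step 7: row=5, L[5]='p', prepend. Next row=LF[5]=8
  step 8: row=8, L[8]='e', prepend. Next row=LF[8]=4
  step 9: row=4, L[4]='l', prepend. Next row=LF[4]=6
  step 10: row=6, L[6]='e', prepend. Next row=LF[6]=3
Reversed output: elephant2$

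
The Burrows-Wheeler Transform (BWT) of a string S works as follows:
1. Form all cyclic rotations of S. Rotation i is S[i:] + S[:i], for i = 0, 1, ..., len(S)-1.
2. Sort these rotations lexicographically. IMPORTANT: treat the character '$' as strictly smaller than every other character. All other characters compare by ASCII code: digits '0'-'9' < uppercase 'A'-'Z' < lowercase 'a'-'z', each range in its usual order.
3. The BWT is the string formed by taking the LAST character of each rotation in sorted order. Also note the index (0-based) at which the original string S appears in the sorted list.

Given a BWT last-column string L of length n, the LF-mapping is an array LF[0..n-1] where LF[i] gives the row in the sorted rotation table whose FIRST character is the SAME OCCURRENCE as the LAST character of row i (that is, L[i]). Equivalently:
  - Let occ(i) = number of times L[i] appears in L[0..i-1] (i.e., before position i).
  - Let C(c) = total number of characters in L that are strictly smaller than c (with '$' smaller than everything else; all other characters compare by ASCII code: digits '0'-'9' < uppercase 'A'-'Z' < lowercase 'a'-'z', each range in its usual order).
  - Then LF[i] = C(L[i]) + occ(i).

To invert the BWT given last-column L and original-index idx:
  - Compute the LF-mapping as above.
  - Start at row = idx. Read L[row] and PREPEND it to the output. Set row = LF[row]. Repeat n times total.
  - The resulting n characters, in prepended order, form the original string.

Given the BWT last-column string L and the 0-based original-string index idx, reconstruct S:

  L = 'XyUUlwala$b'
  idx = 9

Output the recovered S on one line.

LF mapping: 3 10 1 2 7 9 4 8 5 0 6
Walk LF starting at row 9, prepending L[row]:
  step 1: row=9, L[9]='$', prepend. Next row=LF[9]=0
  step 2: row=0, L[0]='X', prepend. Next row=LF[0]=3
  step 3: row=3, L[3]='U', prepend. Next row=LF[3]=2
  step 4: row=2, L[2]='U', prepend. Next row=LF[2]=1
  step 5: row=1, L[1]='y', prepend. Next row=LF[1]=10
  step 6: row=10, L[10]='b', prepend. Next row=LF[10]=6
  step 7: row=6, L[6]='a', prepend. Next row=LF[6]=4
  step 8: row=4, L[4]='l', prepend. Next row=LF[4]=7
  step 9: row=7, L[7]='l', prepend. Next row=LF[7]=8
  step 10: row=8, L[8]='a', prepend. Next row=LF[8]=5
  step 11: row=5, L[5]='w', prepend. Next row=LF[5]=9
Reversed output: wallabyUUX$

Answer: wallabyUUX$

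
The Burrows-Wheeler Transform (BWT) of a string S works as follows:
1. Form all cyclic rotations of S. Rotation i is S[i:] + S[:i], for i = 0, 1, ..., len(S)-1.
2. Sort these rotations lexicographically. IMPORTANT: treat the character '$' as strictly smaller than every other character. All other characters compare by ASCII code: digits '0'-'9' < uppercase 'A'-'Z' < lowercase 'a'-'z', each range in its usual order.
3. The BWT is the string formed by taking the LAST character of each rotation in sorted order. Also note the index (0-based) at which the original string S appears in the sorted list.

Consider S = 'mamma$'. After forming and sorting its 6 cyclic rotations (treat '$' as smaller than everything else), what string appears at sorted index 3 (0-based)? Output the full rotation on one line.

Answer: ma$mam

Derivation:
All 6 rotations (rotation i = S[i:]+S[:i]):
  rot[0] = mamma$
  rot[1] = amma$m
  rot[2] = mma$ma
  rot[3] = ma$mam
  rot[4] = a$mamm
  rot[5] = $mamma
Sorted (with $ < everything):
  sorted[0] = $mamma
  sorted[1] = a$mamm
  sorted[2] = amma$m
  sorted[3] = ma$mam
  sorted[4] = mamma$
  sorted[5] = mma$ma
sorted[3] = ma$mam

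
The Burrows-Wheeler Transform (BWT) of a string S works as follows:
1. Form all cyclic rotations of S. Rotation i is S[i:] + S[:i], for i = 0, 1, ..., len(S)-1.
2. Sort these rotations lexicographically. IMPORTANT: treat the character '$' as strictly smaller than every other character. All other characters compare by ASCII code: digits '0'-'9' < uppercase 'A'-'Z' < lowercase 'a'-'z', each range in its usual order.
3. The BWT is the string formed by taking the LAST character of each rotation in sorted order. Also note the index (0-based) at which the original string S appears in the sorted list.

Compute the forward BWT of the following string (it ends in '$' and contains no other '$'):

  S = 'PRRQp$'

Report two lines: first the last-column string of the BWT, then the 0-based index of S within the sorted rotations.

All 6 rotations (rotation i = S[i:]+S[:i]):
  rot[0] = PRRQp$
  rot[1] = RRQp$P
  rot[2] = RQp$PR
  rot[3] = Qp$PRR
  rot[4] = p$PRRQ
  rot[5] = $PRRQp
Sorted (with $ < everything):
  sorted[0] = $PRRQp  (last char: 'p')
  sorted[1] = PRRQp$  (last char: '$')
  sorted[2] = Qp$PRR  (last char: 'R')
  sorted[3] = RQp$PR  (last char: 'R')
  sorted[4] = RRQp$P  (last char: 'P')
  sorted[5] = p$PRRQ  (last char: 'Q')
Last column: p$RRPQ
Original string S is at sorted index 1

Answer: p$RRPQ
1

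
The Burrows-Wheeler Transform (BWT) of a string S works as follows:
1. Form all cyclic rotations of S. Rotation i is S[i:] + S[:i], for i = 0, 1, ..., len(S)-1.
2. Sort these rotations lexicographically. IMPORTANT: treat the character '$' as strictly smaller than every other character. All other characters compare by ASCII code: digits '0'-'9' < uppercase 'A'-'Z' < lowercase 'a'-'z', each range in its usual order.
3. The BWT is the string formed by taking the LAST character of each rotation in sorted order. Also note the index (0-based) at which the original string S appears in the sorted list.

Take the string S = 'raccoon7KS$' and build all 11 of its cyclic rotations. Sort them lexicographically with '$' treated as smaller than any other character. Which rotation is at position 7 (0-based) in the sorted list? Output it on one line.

All 11 rotations (rotation i = S[i:]+S[:i]):
  rot[0] = raccoon7KS$
  rot[1] = accoon7KS$r
  rot[2] = ccoon7KS$ra
  rot[3] = coon7KS$rac
  rot[4] = oon7KS$racc
  rot[5] = on7KS$racco
  rot[6] = n7KS$raccoo
  rot[7] = 7KS$raccoon
  rot[8] = KS$raccoon7
  rot[9] = S$raccoon7K
  rot[10] = $raccoon7KS
Sorted (with $ < everything):
  sorted[0] = $raccoon7KS
  sorted[1] = 7KS$raccoon
  sorted[2] = KS$raccoon7
  sorted[3] = S$raccoon7K
  sorted[4] = accoon7KS$r
  sorted[5] = ccoon7KS$ra
  sorted[6] = coon7KS$rac
  sorted[7] = n7KS$raccoo
  sorted[8] = on7KS$racco
  sorted[9] = oon7KS$racc
  sorted[10] = raccoon7KS$
sorted[7] = n7KS$raccoo

Answer: n7KS$raccoo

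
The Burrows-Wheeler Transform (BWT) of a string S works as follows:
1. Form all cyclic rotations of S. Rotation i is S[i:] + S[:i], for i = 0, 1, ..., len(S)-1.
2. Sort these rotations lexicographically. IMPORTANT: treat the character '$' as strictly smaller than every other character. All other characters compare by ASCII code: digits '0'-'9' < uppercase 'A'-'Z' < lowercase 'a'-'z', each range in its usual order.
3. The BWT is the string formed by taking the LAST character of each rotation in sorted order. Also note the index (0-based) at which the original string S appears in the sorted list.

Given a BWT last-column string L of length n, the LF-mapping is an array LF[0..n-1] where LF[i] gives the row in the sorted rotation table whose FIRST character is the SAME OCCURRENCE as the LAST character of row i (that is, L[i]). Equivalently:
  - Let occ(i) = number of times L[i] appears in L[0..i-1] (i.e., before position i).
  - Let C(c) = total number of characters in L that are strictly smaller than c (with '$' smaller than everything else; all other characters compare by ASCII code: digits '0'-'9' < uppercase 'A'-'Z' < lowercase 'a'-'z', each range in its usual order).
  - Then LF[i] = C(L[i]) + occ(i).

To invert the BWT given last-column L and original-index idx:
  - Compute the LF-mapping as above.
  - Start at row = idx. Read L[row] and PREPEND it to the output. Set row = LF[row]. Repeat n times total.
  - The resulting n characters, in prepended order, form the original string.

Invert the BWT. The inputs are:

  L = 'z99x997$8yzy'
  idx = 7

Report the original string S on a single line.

Answer: x979998yyzz$

Derivation:
LF mapping: 10 3 4 7 5 6 1 0 2 8 11 9
Walk LF starting at row 7, prepending L[row]:
  step 1: row=7, L[7]='$', prepend. Next row=LF[7]=0
  step 2: row=0, L[0]='z', prepend. Next row=LF[0]=10
  step 3: row=10, L[10]='z', prepend. Next row=LF[10]=11
  step 4: row=11, L[11]='y', prepend. Next row=LF[11]=9
  step 5: row=9, L[9]='y', prepend. Next row=LF[9]=8
  step 6: row=8, L[8]='8', prepend. Next row=LF[8]=2
  step 7: row=2, L[2]='9', prepend. Next row=LF[2]=4
  step 8: row=4, L[4]='9', prepend. Next row=LF[4]=5
  step 9: row=5, L[5]='9', prepend. Next row=LF[5]=6
  step 10: row=6, L[6]='7', prepend. Next row=LF[6]=1
  step 11: row=1, L[1]='9', prepend. Next row=LF[1]=3
  step 12: row=3, L[3]='x', prepend. Next row=LF[3]=7
Reversed output: x979998yyzz$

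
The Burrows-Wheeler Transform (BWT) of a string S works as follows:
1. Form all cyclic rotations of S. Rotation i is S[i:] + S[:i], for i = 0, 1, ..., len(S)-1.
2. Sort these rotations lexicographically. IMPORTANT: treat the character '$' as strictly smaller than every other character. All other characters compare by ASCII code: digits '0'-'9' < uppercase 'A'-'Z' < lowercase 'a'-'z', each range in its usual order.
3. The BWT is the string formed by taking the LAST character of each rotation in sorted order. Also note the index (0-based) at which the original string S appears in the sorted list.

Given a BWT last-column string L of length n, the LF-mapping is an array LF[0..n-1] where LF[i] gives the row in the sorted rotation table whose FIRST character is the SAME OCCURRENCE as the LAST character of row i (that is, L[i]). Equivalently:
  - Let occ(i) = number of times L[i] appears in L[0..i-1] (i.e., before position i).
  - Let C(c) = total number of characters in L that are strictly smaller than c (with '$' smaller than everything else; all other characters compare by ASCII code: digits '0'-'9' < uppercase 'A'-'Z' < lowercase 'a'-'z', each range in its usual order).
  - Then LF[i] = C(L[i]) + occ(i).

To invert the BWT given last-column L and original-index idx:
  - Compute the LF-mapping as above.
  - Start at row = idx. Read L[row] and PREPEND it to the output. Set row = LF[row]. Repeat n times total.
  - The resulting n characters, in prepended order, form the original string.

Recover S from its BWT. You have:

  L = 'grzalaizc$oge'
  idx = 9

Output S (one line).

Answer: oraclezigzag$

Derivation:
LF mapping: 5 10 11 1 8 2 7 12 3 0 9 6 4
Walk LF starting at row 9, prepending L[row]:
  step 1: row=9, L[9]='$', prepend. Next row=LF[9]=0
  step 2: row=0, L[0]='g', prepend. Next row=LF[0]=5
  step 3: row=5, L[5]='a', prepend. Next row=LF[5]=2
  step 4: row=2, L[2]='z', prepend. Next row=LF[2]=11
  step 5: row=11, L[11]='g', prepend. Next row=LF[11]=6
  step 6: row=6, L[6]='i', prepend. Next row=LF[6]=7
  step 7: row=7, L[7]='z', prepend. Next row=LF[7]=12
  step 8: row=12, L[12]='e', prepend. Next row=LF[12]=4
  step 9: row=4, L[4]='l', prepend. Next row=LF[4]=8
  step 10: row=8, L[8]='c', prepend. Next row=LF[8]=3
  step 11: row=3, L[3]='a', prepend. Next row=LF[3]=1
  step 12: row=1, L[1]='r', prepend. Next row=LF[1]=10
  step 13: row=10, L[10]='o', prepend. Next row=LF[10]=9
Reversed output: oraclezigzag$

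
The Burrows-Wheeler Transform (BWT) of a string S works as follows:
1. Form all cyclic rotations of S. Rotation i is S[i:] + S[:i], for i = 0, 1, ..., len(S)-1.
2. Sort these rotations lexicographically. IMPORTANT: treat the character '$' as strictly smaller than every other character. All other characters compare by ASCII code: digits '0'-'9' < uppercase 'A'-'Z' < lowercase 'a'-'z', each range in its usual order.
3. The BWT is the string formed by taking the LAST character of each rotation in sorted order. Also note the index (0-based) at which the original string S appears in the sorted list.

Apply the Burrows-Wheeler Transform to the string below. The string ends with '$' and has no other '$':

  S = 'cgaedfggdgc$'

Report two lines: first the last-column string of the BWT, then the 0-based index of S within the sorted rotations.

Answer: cgg$egadcdgf
3

Derivation:
All 12 rotations (rotation i = S[i:]+S[:i]):
  rot[0] = cgaedfggdgc$
  rot[1] = gaedfggdgc$c
  rot[2] = aedfggdgc$cg
  rot[3] = edfggdgc$cga
  rot[4] = dfggdgc$cgae
  rot[5] = fggdgc$cgaed
  rot[6] = ggdgc$cgaedf
  rot[7] = gdgc$cgaedfg
  rot[8] = dgc$cgaedfgg
  rot[9] = gc$cgaedfggd
  rot[10] = c$cgaedfggdg
  rot[11] = $cgaedfggdgc
Sorted (with $ < everything):
  sorted[0] = $cgaedfggdgc  (last char: 'c')
  sorted[1] = aedfggdgc$cg  (last char: 'g')
  sorted[2] = c$cgaedfggdg  (last char: 'g')
  sorted[3] = cgaedfggdgc$  (last char: '$')
  sorted[4] = dfggdgc$cgae  (last char: 'e')
  sorted[5] = dgc$cgaedfgg  (last char: 'g')
  sorted[6] = edfggdgc$cga  (last char: 'a')
  sorted[7] = fggdgc$cgaed  (last char: 'd')
  sorted[8] = gaedfggdgc$c  (last char: 'c')
  sorted[9] = gc$cgaedfggd  (last char: 'd')
  sorted[10] = gdgc$cgaedfg  (last char: 'g')
  sorted[11] = ggdgc$cgaedf  (last char: 'f')
Last column: cgg$egadcdgf
Original string S is at sorted index 3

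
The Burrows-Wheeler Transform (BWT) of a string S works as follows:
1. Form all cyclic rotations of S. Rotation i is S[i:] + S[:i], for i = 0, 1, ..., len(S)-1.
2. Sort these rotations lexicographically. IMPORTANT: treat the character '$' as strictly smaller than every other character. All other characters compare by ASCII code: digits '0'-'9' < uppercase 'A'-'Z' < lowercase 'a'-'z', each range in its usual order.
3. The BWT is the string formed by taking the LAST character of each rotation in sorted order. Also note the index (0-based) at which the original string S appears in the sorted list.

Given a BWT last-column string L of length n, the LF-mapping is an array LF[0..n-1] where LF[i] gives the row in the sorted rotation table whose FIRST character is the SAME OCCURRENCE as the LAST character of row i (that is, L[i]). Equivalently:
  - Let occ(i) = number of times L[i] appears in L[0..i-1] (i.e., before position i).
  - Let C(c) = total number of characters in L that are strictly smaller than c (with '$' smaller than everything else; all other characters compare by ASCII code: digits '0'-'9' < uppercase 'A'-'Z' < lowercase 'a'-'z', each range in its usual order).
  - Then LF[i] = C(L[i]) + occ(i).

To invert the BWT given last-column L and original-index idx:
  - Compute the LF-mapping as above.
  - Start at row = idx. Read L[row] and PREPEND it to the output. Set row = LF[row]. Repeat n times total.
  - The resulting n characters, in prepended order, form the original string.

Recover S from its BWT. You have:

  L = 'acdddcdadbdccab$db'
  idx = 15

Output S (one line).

LF mapping: 1 7 11 12 13 8 14 2 15 4 16 9 10 3 5 0 17 6
Walk LF starting at row 15, prepending L[row]:
  step 1: row=15, L[15]='$', prepend. Next row=LF[15]=0
  step 2: row=0, L[0]='a', prepend. Next row=LF[0]=1
  step 3: row=1, L[1]='c', prepend. Next row=LF[1]=7
  step 4: row=7, L[7]='a', prepend. Next row=LF[7]=2
  step 5: row=2, L[2]='d', prepend. Next row=LF[2]=11
  step 6: row=11, L[11]='c', prepend. Next row=LF[11]=9
  step 7: row=9, L[9]='b', prepend. Next row=LF[9]=4
  step 8: row=4, L[4]='d', prepend. Next row=LF[4]=13
  step 9: row=13, L[13]='a', prepend. Next row=LF[13]=3
  step 10: row=3, L[3]='d', prepend. Next row=LF[3]=12
  step 11: row=12, L[12]='c', prepend. Next row=LF[12]=10
  step 12: row=10, L[10]='d', prepend. Next row=LF[10]=16
  step 13: row=16, L[16]='d', prepend. Next row=LF[16]=17
  step 14: row=17, L[17]='b', prepend. Next row=LF[17]=6
  step 15: row=6, L[6]='d', prepend. Next row=LF[6]=14
  step 16: row=14, L[14]='b', prepend. Next row=LF[14]=5
  step 17: row=5, L[5]='c', prepend. Next row=LF[5]=8
  step 18: row=8, L[8]='d', prepend. Next row=LF[8]=15
Reversed output: dcbdbddcdadbcdaca$

Answer: dcbdbddcdadbcdaca$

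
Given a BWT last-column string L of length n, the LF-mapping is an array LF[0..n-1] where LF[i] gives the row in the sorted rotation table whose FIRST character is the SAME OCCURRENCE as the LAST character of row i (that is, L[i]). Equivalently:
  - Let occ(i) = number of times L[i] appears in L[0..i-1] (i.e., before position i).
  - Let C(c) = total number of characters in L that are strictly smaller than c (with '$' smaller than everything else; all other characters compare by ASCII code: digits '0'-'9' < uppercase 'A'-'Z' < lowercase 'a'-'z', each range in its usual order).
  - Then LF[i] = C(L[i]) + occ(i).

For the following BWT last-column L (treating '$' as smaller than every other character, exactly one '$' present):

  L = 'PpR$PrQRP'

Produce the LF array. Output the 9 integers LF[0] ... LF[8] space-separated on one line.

Answer: 1 7 5 0 2 8 4 6 3

Derivation:
Char counts: '$':1, 'P':3, 'Q':1, 'R':2, 'p':1, 'r':1
C (first-col start): C('$')=0, C('P')=1, C('Q')=4, C('R')=5, C('p')=7, C('r')=8
L[0]='P': occ=0, LF[0]=C('P')+0=1+0=1
L[1]='p': occ=0, LF[1]=C('p')+0=7+0=7
L[2]='R': occ=0, LF[2]=C('R')+0=5+0=5
L[3]='$': occ=0, LF[3]=C('$')+0=0+0=0
L[4]='P': occ=1, LF[4]=C('P')+1=1+1=2
L[5]='r': occ=0, LF[5]=C('r')+0=8+0=8
L[6]='Q': occ=0, LF[6]=C('Q')+0=4+0=4
L[7]='R': occ=1, LF[7]=C('R')+1=5+1=6
L[8]='P': occ=2, LF[8]=C('P')+2=1+2=3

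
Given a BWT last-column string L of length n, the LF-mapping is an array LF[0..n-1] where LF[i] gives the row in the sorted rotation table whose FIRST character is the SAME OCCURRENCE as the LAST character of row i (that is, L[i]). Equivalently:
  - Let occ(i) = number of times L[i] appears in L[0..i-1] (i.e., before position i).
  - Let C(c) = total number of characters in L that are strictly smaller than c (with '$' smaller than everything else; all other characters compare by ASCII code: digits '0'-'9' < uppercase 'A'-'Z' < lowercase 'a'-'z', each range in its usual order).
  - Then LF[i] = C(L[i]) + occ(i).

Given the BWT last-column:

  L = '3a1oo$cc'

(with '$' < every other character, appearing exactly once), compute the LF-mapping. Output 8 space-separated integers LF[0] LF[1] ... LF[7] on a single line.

Answer: 2 3 1 6 7 0 4 5

Derivation:
Char counts: '$':1, '1':1, '3':1, 'a':1, 'c':2, 'o':2
C (first-col start): C('$')=0, C('1')=1, C('3')=2, C('a')=3, C('c')=4, C('o')=6
L[0]='3': occ=0, LF[0]=C('3')+0=2+0=2
L[1]='a': occ=0, LF[1]=C('a')+0=3+0=3
L[2]='1': occ=0, LF[2]=C('1')+0=1+0=1
L[3]='o': occ=0, LF[3]=C('o')+0=6+0=6
L[4]='o': occ=1, LF[4]=C('o')+1=6+1=7
L[5]='$': occ=0, LF[5]=C('$')+0=0+0=0
L[6]='c': occ=0, LF[6]=C('c')+0=4+0=4
L[7]='c': occ=1, LF[7]=C('c')+1=4+1=5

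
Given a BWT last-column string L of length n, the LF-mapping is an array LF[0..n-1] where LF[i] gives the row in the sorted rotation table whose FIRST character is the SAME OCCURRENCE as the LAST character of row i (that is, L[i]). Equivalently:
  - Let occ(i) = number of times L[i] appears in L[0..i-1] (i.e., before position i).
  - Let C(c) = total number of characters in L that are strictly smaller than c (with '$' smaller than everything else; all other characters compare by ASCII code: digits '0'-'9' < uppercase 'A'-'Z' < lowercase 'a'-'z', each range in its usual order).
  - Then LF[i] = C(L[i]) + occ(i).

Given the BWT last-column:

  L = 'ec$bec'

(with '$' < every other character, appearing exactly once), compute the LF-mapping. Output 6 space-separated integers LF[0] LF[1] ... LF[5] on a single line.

Char counts: '$':1, 'b':1, 'c':2, 'e':2
C (first-col start): C('$')=0, C('b')=1, C('c')=2, C('e')=4
L[0]='e': occ=0, LF[0]=C('e')+0=4+0=4
L[1]='c': occ=0, LF[1]=C('c')+0=2+0=2
L[2]='$': occ=0, LF[2]=C('$')+0=0+0=0
L[3]='b': occ=0, LF[3]=C('b')+0=1+0=1
L[4]='e': occ=1, LF[4]=C('e')+1=4+1=5
L[5]='c': occ=1, LF[5]=C('c')+1=2+1=3

Answer: 4 2 0 1 5 3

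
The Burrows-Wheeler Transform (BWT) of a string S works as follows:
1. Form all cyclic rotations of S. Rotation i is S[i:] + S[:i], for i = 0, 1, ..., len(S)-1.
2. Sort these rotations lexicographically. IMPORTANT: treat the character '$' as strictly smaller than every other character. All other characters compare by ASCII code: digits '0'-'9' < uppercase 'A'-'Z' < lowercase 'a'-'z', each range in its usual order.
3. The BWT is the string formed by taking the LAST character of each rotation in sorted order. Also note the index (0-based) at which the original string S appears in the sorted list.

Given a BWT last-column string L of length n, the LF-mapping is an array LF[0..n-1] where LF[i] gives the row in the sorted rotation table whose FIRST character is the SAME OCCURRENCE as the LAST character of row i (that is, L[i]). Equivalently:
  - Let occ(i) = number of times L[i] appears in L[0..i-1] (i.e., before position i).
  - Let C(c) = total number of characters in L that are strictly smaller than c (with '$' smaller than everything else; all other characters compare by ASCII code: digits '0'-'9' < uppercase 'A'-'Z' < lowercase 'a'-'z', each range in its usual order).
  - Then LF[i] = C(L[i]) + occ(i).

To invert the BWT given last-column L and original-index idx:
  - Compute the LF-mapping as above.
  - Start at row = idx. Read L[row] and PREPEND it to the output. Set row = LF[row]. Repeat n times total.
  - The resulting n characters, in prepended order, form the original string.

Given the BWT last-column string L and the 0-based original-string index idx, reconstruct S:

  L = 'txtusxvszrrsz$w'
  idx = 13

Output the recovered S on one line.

LF mapping: 6 11 7 8 3 12 9 4 13 1 2 5 14 0 10
Walk LF starting at row 13, prepending L[row]:
  step 1: row=13, L[13]='$', prepend. Next row=LF[13]=0
  step 2: row=0, L[0]='t', prepend. Next row=LF[0]=6
  step 3: row=6, L[6]='v', prepend. Next row=LF[6]=9
  step 4: row=9, L[9]='r', prepend. Next row=LF[9]=1
  step 5: row=1, L[1]='x', prepend. Next row=LF[1]=11
  step 6: row=11, L[11]='s', prepend. Next row=LF[11]=5
  step 7: row=5, L[5]='x', prepend. Next row=LF[5]=12
  step 8: row=12, L[12]='z', prepend. Next row=LF[12]=14
  step 9: row=14, L[14]='w', prepend. Next row=LF[14]=10
  step 10: row=10, L[10]='r', prepend. Next row=LF[10]=2
  step 11: row=2, L[2]='t', prepend. Next row=LF[2]=7
  step 12: row=7, L[7]='s', prepend. Next row=LF[7]=4
  step 13: row=4, L[4]='s', prepend. Next row=LF[4]=3
  step 14: row=3, L[3]='u', prepend. Next row=LF[3]=8
  step 15: row=8, L[8]='z', prepend. Next row=LF[8]=13
Reversed output: zusstrwzxsxrvt$

Answer: zusstrwzxsxrvt$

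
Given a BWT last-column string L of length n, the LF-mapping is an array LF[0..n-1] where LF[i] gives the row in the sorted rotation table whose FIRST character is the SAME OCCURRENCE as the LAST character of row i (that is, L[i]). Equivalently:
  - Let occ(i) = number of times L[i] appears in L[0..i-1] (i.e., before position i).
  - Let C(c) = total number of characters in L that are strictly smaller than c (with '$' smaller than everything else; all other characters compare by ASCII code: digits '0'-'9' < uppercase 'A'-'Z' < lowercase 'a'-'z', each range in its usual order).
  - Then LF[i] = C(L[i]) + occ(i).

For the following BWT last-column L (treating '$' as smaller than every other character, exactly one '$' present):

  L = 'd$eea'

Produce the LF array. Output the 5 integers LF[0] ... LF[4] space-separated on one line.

Answer: 2 0 3 4 1

Derivation:
Char counts: '$':1, 'a':1, 'd':1, 'e':2
C (first-col start): C('$')=0, C('a')=1, C('d')=2, C('e')=3
L[0]='d': occ=0, LF[0]=C('d')+0=2+0=2
L[1]='$': occ=0, LF[1]=C('$')+0=0+0=0
L[2]='e': occ=0, LF[2]=C('e')+0=3+0=3
L[3]='e': occ=1, LF[3]=C('e')+1=3+1=4
L[4]='a': occ=0, LF[4]=C('a')+0=1+0=1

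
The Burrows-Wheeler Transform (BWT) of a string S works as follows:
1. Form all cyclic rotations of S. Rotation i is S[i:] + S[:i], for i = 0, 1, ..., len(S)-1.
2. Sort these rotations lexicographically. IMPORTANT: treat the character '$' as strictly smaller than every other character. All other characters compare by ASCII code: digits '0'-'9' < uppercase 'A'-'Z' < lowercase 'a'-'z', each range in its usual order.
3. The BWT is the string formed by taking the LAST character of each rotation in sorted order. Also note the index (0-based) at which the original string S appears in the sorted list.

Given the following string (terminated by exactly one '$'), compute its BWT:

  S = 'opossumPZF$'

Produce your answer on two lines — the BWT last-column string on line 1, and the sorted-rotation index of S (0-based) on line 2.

All 11 rotations (rotation i = S[i:]+S[:i]):
  rot[0] = opossumPZF$
  rot[1] = possumPZF$o
  rot[2] = ossumPZF$op
  rot[3] = ssumPZF$opo
  rot[4] = sumPZF$opos
  rot[5] = umPZF$oposs
  rot[6] = mPZF$opossu
  rot[7] = PZF$opossum
  rot[8] = ZF$opossumP
  rot[9] = F$opossumPZ
  rot[10] = $opossumPZF
Sorted (with $ < everything):
  sorted[0] = $opossumPZF  (last char: 'F')
  sorted[1] = F$opossumPZ  (last char: 'Z')
  sorted[2] = PZF$opossum  (last char: 'm')
  sorted[3] = ZF$opossumP  (last char: 'P')
  sorted[4] = mPZF$opossu  (last char: 'u')
  sorted[5] = opossumPZF$  (last char: '$')
  sorted[6] = ossumPZF$op  (last char: 'p')
  sorted[7] = possumPZF$o  (last char: 'o')
  sorted[8] = ssumPZF$opo  (last char: 'o')
  sorted[9] = sumPZF$opos  (last char: 's')
  sorted[10] = umPZF$oposs  (last char: 's')
Last column: FZmPu$pooss
Original string S is at sorted index 5

Answer: FZmPu$pooss
5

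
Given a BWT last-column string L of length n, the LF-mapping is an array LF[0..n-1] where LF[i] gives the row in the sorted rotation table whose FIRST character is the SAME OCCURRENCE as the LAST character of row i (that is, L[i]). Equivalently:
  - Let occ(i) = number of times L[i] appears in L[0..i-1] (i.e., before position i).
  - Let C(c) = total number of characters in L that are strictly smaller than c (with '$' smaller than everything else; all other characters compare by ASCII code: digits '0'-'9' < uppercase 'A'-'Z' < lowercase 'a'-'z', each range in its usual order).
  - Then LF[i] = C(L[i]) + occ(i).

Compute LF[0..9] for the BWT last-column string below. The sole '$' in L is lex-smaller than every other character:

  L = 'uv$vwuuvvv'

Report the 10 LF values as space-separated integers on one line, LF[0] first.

Char counts: '$':1, 'u':3, 'v':5, 'w':1
C (first-col start): C('$')=0, C('u')=1, C('v')=4, C('w')=9
L[0]='u': occ=0, LF[0]=C('u')+0=1+0=1
L[1]='v': occ=0, LF[1]=C('v')+0=4+0=4
L[2]='$': occ=0, LF[2]=C('$')+0=0+0=0
L[3]='v': occ=1, LF[3]=C('v')+1=4+1=5
L[4]='w': occ=0, LF[4]=C('w')+0=9+0=9
L[5]='u': occ=1, LF[5]=C('u')+1=1+1=2
L[6]='u': occ=2, LF[6]=C('u')+2=1+2=3
L[7]='v': occ=2, LF[7]=C('v')+2=4+2=6
L[8]='v': occ=3, LF[8]=C('v')+3=4+3=7
L[9]='v': occ=4, LF[9]=C('v')+4=4+4=8

Answer: 1 4 0 5 9 2 3 6 7 8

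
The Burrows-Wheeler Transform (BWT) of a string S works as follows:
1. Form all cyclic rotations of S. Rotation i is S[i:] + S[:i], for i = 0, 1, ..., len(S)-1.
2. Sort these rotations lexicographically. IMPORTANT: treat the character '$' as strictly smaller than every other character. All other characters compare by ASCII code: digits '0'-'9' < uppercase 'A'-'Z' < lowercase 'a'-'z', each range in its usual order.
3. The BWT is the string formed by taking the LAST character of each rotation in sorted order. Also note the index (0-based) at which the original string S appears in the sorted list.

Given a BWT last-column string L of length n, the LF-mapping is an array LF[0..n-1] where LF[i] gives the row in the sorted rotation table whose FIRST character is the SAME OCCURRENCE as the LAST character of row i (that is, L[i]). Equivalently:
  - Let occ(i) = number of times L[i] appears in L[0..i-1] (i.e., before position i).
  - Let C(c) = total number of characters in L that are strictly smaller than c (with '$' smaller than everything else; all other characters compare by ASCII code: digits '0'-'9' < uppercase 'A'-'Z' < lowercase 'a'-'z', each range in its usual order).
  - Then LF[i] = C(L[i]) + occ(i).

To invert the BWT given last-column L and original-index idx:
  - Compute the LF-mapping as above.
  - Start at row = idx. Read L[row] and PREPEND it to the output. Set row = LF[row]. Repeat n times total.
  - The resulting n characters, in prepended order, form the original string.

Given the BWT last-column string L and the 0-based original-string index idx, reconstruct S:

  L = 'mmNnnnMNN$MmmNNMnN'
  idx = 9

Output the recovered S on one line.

Answer: NnnNNmmmMNNnMnNMm$

Derivation:
LF mapping: 10 11 4 14 15 16 1 5 6 0 2 12 13 7 8 3 17 9
Walk LF starting at row 9, prepending L[row]:
  step 1: row=9, L[9]='$', prepend. Next row=LF[9]=0
  step 2: row=0, L[0]='m', prepend. Next row=LF[0]=10
  step 3: row=10, L[10]='M', prepend. Next row=LF[10]=2
  step 4: row=2, L[2]='N', prepend. Next row=LF[2]=4
  step 5: row=4, L[4]='n', prepend. Next row=LF[4]=15
  step 6: row=15, L[15]='M', prepend. Next row=LF[15]=3
  step 7: row=3, L[3]='n', prepend. Next row=LF[3]=14
  step 8: row=14, L[14]='N', prepend. Next row=LF[14]=8
  step 9: row=8, L[8]='N', prepend. Next row=LF[8]=6
  step 10: row=6, L[6]='M', prepend. Next row=LF[6]=1
  step 11: row=1, L[1]='m', prepend. Next row=LF[1]=11
  step 12: row=11, L[11]='m', prepend. Next row=LF[11]=12
  step 13: row=12, L[12]='m', prepend. Next row=LF[12]=13
  step 14: row=13, L[13]='N', prepend. Next row=LF[13]=7
  step 15: row=7, L[7]='N', prepend. Next row=LF[7]=5
  step 16: row=5, L[5]='n', prepend. Next row=LF[5]=16
  step 17: row=16, L[16]='n', prepend. Next row=LF[16]=17
  step 18: row=17, L[17]='N', prepend. Next row=LF[17]=9
Reversed output: NnnNNmmmMNNnMnNMm$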